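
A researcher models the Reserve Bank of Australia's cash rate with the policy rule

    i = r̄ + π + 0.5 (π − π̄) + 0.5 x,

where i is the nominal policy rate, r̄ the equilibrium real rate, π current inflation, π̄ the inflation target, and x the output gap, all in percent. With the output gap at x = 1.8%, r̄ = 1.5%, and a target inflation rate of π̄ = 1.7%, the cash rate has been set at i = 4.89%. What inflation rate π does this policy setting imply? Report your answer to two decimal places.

2.23%

Collecting π: i = r̄ + (1 + 0.5) π − 0.5 π̄ + 0.5 x
1.5 π = 4.89 − 1.5 + 0.5 × 1.7 − 0.5 × 1.8 = 3.34
π = 3.34 / 1.5 = 2.23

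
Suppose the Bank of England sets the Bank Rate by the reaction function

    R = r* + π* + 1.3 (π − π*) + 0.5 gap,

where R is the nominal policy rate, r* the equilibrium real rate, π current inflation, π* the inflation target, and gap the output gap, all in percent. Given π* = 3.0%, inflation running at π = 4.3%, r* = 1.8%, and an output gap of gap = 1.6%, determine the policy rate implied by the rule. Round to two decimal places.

7.29%

R = 1.8 + 3.0 + 1.3 × (4.3 − 3.0) + 0.5 × 1.6
   = 1.8 + 3 + 1.69 + 0.8 = 7.29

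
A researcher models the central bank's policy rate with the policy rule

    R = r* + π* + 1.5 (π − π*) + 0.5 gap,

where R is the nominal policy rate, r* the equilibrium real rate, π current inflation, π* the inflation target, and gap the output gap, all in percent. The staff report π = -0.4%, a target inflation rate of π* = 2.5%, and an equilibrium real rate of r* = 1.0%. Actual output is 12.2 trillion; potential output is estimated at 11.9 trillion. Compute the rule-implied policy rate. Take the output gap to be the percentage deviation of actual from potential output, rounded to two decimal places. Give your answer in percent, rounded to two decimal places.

0.41%

Output gap = 100 × (12.2 − 11.9) / 11.9 = 2.52%.
R = 1.00 + 2.50 + 1.5 × (-0.40 − 2.50) + 0.5 × 2.52
   = 1.00 + 2.5 − 4.35 + 1.26 = 0.41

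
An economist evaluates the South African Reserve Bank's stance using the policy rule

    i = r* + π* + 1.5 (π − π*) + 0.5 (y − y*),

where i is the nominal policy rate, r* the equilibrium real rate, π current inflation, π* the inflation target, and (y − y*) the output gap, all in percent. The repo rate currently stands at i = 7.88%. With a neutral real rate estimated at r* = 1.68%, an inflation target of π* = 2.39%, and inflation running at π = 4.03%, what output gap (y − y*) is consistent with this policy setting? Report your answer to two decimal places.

0.5 (y − y*) = 7.88 − 1.68 − 2.39 − 1.5 × (4.03 − 2.39) = 1.35
(y − y*) = 1.35 / 0.5 = 2.70

2.70%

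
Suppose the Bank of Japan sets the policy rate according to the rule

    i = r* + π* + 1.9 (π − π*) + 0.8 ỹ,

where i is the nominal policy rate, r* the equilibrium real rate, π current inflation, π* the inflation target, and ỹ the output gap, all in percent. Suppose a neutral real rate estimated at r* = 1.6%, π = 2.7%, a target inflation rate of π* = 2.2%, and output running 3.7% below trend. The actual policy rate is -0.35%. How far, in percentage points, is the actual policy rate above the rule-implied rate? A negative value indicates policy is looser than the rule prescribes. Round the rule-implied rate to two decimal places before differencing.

-2.14 pp

Output 3.7% below potential → ỹ = -3.7.
i = 1.6 + 2.2 + 1.9 × (2.7 − 2.2) + 0.8 × (-3.7)
   = 1.6 + 2.2 + 0.95 − 2.96 = 1.79
Deviation = -0.35 − 1.79 = -2.14 pp.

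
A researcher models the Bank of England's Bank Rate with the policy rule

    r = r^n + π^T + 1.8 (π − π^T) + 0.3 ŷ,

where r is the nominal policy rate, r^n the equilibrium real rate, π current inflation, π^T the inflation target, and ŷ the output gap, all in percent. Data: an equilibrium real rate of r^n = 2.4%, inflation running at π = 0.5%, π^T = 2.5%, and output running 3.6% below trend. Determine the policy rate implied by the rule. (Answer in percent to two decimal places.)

0.22%

Output 3.6% below potential → ŷ = -3.6.
r = 2.4 + 2.5 + 1.8 × (0.5 − 2.5) + 0.3 × (-3.6)
   = 2.4 + 2.5 − 3.6 − 1.08 = 0.22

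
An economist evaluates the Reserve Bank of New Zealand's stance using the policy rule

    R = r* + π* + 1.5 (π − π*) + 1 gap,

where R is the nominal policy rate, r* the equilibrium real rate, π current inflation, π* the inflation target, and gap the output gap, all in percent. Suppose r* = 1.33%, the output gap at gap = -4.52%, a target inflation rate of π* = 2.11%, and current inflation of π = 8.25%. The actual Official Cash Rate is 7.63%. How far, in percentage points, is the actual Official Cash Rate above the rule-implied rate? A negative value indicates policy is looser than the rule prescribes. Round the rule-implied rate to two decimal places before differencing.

-0.50 pp

R = 1.33 + 2.11 + 1.5 × (8.25 − 2.11) + 1 × (-4.52)
   = 1.33 + 2.11 + 9.21 − 4.52 = 8.13
Deviation = 7.63 − 8.13 = -0.50 pp.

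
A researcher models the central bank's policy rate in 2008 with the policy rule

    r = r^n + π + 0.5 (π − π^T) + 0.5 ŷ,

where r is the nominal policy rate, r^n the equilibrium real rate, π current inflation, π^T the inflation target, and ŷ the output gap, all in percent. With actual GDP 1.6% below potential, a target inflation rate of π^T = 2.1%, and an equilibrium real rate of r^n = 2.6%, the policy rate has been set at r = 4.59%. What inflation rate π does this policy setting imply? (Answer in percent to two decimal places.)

2.56%

Output 1.6% below potential → ŷ = -1.6.
Collecting π: r = r^n + (1 + 0.5) π − 0.5 π^T + 0.5 ŷ
1.5 π = 4.59 − 2.6 + 0.5 × 2.1 − 0.5 × (-1.6) = 3.84
π = 3.84 / 1.5 = 2.56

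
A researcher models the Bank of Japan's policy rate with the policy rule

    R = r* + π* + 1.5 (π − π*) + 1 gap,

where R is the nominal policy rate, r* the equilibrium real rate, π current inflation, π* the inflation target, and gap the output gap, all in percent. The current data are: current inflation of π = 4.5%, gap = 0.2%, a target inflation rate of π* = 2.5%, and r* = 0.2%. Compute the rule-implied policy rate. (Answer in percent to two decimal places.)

R = 0.2 + 2.5 + 1.5 × (4.5 − 2.5) + 1 × 0.2
   = 0.2 + 2.5 + 3 + 0.2 = 5.90

5.90%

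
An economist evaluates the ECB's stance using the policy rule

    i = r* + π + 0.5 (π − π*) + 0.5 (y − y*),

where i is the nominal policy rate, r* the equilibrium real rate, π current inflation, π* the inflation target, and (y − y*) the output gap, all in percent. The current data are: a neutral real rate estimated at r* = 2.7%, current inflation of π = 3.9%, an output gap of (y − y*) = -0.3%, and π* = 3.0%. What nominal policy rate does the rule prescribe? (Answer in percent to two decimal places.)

6.90%

i = 2.7 + 3.9 + 0.5 × (3.9 − 3.0) + 0.5 × (-0.3)
   = 2.7 + 3.9 + 0.45 − 0.15 = 6.90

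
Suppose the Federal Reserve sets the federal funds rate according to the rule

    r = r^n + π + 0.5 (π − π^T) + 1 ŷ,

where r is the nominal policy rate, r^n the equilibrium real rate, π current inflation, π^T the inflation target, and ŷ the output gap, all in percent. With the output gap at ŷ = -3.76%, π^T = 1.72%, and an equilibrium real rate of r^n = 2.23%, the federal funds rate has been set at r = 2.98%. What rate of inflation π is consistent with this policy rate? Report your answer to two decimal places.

Collecting π: r = r^n + (1 + 0.5) π − 0.5 π^T + 1 ŷ
1.5 π = 2.98 − 2.23 + 0.5 × 1.72 − 1 × (-3.76) = 5.37
π = 5.37 / 1.5 = 3.58

3.58%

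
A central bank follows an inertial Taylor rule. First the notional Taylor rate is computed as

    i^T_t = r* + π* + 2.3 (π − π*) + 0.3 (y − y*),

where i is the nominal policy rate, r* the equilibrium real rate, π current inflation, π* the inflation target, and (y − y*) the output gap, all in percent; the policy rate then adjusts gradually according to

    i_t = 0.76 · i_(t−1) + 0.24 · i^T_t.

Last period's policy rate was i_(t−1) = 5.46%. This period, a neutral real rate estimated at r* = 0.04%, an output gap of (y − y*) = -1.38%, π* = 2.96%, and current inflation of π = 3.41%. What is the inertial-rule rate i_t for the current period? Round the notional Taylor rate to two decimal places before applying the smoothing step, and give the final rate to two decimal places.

5.02%

i^T_t = 0.04 + 2.96 + 2.3 × (3.41 − 2.96) + 0.3 × (-1.38)
   = 0.04 + 2.96 + 1.035 − 0.414 = 3.62
i_t = 0.76 × 5.46 + 0.24 × 3.62 = 4.1496 + 0.8688 = 5.02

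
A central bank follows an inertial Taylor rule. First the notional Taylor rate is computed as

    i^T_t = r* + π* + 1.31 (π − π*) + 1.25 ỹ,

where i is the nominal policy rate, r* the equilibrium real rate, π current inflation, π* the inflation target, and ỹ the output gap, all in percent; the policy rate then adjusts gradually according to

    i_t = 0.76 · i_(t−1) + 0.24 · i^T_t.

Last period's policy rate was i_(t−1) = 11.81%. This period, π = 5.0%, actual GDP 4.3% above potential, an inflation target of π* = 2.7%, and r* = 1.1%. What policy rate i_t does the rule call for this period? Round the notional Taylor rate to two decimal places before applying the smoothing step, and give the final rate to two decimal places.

11.90%

Output 4.3% above potential → ỹ = 4.3.
i^T_t = 1.1 + 2.7 + 1.31 × (5.0 − 2.7) + 1.25 × 4.3
   = 1.1 + 2.7 + 3.013 + 5.375 = 12.19
i_t = 0.76 × 11.81 + 0.24 × 12.19 = 8.9756 + 2.9256 = 11.90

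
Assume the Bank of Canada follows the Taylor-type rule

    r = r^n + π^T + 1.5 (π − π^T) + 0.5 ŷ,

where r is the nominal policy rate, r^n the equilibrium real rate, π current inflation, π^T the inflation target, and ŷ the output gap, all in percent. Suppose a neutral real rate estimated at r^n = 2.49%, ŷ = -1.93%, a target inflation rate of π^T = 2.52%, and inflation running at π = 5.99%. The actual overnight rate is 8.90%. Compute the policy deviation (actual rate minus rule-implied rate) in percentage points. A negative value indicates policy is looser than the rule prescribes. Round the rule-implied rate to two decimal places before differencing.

r = 2.49 + 2.52 + 1.5 × (5.99 − 2.52) + 0.5 × (-1.93)
   = 2.49 + 2.52 + 5.205 − 0.965 = 9.25
Deviation = 8.90 − 9.25 = -0.35 pp.

-0.35 pp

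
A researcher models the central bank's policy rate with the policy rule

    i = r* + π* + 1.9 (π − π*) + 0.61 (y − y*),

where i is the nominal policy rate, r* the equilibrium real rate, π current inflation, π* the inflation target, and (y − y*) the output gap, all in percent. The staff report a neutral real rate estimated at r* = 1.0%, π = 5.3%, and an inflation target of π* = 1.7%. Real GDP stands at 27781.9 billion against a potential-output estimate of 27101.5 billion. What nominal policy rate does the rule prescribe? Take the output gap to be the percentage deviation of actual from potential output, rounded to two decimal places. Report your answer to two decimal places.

Output gap = 100 × (27781.9 − 27101.5) / 27101.5 = 2.51%.
i = 1.00 + 1.70 + 1.9 × (5.30 − 1.70) + 0.61 × 2.51
   = 1.00 + 1.7 + 6.84 + 1.5311 = 11.07

11.07%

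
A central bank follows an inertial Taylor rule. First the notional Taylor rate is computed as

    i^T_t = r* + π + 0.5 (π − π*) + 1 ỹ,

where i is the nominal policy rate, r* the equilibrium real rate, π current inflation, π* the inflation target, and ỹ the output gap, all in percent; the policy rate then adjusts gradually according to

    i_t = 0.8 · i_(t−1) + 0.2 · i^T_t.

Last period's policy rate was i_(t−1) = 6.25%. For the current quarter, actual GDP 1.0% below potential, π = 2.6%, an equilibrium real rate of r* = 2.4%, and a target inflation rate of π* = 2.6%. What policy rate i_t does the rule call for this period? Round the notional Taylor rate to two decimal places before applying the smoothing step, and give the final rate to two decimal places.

5.80%

Output 1.0% below potential → ỹ = -1.0.
i^T_t = 2.4 + 2.6 + 0.5 × (2.6 − 2.6) + 1 × (-1.0)
   = 2.4 + 2.6 + 0 − 1 = 4.00
i_t = 0.8 × 6.25 + 0.2 × 4.00 = 5 + 0.8 = 5.80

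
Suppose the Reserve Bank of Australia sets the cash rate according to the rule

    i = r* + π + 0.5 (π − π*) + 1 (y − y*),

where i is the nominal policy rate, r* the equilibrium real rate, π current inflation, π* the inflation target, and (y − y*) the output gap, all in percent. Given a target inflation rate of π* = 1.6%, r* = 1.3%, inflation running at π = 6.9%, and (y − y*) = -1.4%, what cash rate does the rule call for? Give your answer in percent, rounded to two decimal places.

i = 1.3 + 6.9 + 0.5 × (6.9 − 1.6) + 1 × (-1.4)
   = 1.3 + 6.9 + 2.65 − 1.4 = 9.45

9.45%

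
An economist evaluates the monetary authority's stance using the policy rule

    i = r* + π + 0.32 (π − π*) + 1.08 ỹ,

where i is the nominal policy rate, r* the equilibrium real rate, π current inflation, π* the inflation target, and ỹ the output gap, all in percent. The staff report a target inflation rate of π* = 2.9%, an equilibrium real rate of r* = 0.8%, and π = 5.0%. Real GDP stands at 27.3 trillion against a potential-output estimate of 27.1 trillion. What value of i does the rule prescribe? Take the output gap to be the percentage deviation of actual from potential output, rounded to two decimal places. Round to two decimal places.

Output gap = 100 × (27.3 − 27.1) / 27.1 = 0.74%.
i = 0.80 + 5.00 + 0.32 × (5.00 − 2.90) + 1.08 × 0.74
   = 0.80 + 5 + 0.672 + 0.7992 = 7.27

7.27%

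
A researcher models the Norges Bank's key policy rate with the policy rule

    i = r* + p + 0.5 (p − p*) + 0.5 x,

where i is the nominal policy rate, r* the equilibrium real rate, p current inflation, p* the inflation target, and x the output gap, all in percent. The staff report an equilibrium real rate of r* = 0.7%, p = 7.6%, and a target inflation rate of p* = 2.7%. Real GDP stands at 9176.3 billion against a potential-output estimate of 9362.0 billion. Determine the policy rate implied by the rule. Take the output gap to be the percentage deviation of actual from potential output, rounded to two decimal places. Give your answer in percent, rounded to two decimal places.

9.76%

Output gap = 100 × (9176.3 − 9362.0) / 9362.0 = -1.98%.
i = 0.70 + 7.60 + 0.5 × (7.60 − 2.70) + 0.5 × (-1.98)
   = 0.70 + 7.6 + 2.45 − 0.99 = 9.76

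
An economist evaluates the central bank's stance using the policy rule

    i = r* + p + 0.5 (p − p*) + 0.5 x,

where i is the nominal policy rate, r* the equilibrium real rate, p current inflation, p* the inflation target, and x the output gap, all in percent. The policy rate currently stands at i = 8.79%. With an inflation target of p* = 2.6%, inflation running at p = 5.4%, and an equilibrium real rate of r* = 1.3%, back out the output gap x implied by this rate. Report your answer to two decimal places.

1.38%

0.5 x = 8.79 − 1.3 − 5.4 − 0.5 × (5.4 − 2.6) = 0.69
x = 0.69 / 0.5 = 1.38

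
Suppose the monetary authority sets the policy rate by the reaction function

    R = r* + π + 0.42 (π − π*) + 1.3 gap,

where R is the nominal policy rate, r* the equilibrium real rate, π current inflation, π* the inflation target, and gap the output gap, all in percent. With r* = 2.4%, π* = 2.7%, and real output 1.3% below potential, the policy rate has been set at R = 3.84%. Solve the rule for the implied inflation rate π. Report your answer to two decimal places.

Output 1.3% below potential → gap = -1.3.
Collecting π: R = r* + (1 + 0.42) π − 0.42 π* + 1.3 gap
1.42 π = 3.84 − 2.4 + 0.42 × 2.7 − 1.3 × (-1.3) = 4.264
π = 4.264 / 1.42 = 3.00

3.00%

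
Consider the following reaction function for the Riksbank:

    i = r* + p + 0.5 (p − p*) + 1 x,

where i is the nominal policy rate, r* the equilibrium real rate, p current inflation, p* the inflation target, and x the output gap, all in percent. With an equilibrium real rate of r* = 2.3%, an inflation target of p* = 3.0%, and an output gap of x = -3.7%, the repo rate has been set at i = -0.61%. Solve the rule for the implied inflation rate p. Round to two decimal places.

1.53%

Collecting p: i = r* + (1 + 0.5) p − 0.5 p* + 1 x
1.5 p = -0.61 − 2.3 + 0.5 × 3.0 − 1 × (-3.7) = 2.29
p = 2.29 / 1.5 = 1.53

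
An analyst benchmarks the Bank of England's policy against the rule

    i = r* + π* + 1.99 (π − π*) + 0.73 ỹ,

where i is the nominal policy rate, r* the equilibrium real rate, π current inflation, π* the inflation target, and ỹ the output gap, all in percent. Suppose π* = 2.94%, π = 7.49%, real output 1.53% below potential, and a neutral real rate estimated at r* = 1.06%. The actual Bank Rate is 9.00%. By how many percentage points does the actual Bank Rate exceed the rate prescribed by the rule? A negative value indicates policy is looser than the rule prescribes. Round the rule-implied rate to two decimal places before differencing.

-2.94 pp

Output 1.53% below potential → ỹ = -1.53.
i = 1.06 + 2.94 + 1.99 × (7.49 − 2.94) + 0.73 × (-1.53)
   = 1.06 + 2.94 + 9.0545 − 1.1169 = 11.94
Deviation = 9.00 − 11.94 = -2.94 pp.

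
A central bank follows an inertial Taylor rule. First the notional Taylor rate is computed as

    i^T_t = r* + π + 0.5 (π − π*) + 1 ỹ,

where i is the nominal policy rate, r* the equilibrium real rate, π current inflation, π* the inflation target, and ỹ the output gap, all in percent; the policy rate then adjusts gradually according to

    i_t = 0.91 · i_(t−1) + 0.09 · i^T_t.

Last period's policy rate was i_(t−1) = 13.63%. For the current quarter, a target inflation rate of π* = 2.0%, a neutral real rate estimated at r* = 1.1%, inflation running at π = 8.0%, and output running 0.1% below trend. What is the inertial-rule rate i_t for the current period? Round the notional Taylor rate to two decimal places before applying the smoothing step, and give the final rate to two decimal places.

13.48%

Output 0.1% below potential → ỹ = -0.1.
i^T_t = 1.1 + 8.0 + 0.5 × (8.0 − 2.0) + 1 × (-0.1)
   = 1.1 + 8 + 3 − 0.1 = 12.00
i_t = 0.91 × 13.63 + 0.09 × 12.00 = 12.4033 + 1.08 = 13.48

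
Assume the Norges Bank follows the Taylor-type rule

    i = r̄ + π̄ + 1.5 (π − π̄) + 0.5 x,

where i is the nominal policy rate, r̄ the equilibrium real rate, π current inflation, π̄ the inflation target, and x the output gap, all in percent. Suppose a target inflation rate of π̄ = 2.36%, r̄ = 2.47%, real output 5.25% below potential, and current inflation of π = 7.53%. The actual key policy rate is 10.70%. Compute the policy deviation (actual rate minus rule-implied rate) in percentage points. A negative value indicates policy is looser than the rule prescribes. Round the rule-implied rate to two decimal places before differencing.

Output 5.25% below potential → x = -5.25.
i = 2.47 + 2.36 + 1.5 × (7.53 − 2.36) + 0.5 × (-5.25)
   = 2.47 + 2.36 + 7.755 − 2.625 = 9.96
Deviation = 10.70 − 9.96 = 0.74 pp.

0.74 pp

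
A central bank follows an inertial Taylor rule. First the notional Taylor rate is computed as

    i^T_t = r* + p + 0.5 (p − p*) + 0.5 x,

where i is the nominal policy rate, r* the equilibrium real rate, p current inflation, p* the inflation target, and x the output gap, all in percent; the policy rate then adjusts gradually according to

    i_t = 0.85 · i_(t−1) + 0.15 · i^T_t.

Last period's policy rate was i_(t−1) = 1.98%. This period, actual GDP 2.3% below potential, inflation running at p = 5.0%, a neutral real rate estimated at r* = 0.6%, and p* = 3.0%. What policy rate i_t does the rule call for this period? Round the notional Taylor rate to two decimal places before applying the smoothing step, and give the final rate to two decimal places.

Output 2.3% below potential → x = -2.3.
i^T_t = 0.6 + 5.0 + 0.5 × (5.0 − 3.0) + 0.5 × (-2.3)
   = 0.6 + 5 + 1 − 1.15 = 5.45
i_t = 0.85 × 1.98 + 0.15 × 5.45 = 1.683 + 0.8175 = 2.50

2.50%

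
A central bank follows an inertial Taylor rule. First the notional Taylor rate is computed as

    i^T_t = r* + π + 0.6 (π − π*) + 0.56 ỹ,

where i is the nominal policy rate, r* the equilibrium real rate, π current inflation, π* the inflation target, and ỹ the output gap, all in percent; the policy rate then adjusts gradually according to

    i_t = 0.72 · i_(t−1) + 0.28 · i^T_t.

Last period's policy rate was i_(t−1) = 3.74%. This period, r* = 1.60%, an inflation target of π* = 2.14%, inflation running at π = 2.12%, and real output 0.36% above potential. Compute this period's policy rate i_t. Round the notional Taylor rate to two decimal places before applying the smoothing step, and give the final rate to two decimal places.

3.79%

Output 0.36% above potential → ỹ = 0.36.
i^T_t = 1.60 + 2.12 + 0.6 × (2.12 − 2.14) + 0.56 × 0.36
   = 1.60 + 2.12 − 0.012 + 0.2016 = 3.91
i_t = 0.72 × 3.74 + 0.28 × 3.91 = 2.6928 + 1.0948 = 3.79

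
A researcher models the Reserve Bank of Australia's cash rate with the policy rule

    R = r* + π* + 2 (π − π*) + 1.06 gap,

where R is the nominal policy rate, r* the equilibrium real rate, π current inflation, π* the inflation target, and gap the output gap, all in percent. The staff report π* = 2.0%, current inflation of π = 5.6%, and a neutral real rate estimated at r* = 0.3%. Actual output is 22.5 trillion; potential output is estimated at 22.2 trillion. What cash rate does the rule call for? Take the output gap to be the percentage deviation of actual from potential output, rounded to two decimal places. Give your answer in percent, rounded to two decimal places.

Output gap = 100 × (22.5 − 22.2) / 22.2 = 1.35%.
R = 0.30 + 2.00 + 2 × (5.60 − 2.00) + 1.06 × 1.35
   = 0.30 + 2 + 7.2 + 1.431 = 10.93

10.93%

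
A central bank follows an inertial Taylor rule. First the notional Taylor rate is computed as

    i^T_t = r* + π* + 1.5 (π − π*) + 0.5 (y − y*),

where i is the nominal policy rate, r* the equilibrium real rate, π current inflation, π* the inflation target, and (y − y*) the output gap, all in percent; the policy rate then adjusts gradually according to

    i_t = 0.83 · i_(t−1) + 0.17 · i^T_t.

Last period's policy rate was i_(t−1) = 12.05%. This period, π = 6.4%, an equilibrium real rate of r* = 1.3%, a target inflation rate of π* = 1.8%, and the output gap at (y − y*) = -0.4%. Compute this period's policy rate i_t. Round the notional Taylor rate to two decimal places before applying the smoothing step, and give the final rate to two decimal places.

11.67%

i^T_t = 1.3 + 1.8 + 1.5 × (6.4 − 1.8) + 0.5 × (-0.4)
   = 1.3 + 1.8 + 6.9 − 0.2 = 9.80
i_t = 0.83 × 12.05 + 0.17 × 9.80 = 10.0015 + 1.666 = 11.67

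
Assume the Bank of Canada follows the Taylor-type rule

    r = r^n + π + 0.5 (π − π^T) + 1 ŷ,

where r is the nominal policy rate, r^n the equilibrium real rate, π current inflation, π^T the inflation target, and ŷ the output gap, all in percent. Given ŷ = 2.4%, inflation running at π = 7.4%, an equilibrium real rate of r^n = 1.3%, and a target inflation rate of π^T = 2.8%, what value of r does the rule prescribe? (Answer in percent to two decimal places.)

13.40%

r = 1.3 + 7.4 + 0.5 × (7.4 − 2.8) + 1 × 2.4
   = 1.3 + 7.4 + 2.3 + 2.4 = 13.40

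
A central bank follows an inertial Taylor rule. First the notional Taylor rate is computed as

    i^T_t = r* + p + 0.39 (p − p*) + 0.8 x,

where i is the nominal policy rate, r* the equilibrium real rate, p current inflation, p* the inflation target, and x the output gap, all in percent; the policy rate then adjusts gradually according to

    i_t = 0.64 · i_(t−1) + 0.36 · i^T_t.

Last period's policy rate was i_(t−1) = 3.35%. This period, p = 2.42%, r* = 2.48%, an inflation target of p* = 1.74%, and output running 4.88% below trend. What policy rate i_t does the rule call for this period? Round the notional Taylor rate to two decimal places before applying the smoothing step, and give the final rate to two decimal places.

Output 4.88% below potential → x = -4.88.
i^T_t = 2.48 + 2.42 + 0.39 × (2.42 − 1.74) + 0.8 × (-4.88)
   = 2.48 + 2.42 + 0.2652 − 3.904 = 1.26
i_t = 0.64 × 3.35 + 0.36 × 1.26 = 2.144 + 0.4536 = 2.60

2.60%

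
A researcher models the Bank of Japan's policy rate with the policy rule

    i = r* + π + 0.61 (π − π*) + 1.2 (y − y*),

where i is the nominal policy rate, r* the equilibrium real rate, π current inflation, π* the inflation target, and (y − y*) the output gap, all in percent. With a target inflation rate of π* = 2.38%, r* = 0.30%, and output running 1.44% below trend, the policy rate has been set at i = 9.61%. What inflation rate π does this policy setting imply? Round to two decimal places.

Output 1.44% below potential → (y − y*) = -1.44.
Collecting π: i = r* + (1 + 0.61) π − 0.61 π* + 1.2 (y − y*)
1.61 π = 9.61 − 0.30 + 0.61 × 2.38 − 1.2 × (-1.44) = 12.4898
π = 12.4898 / 1.61 = 7.76

7.76%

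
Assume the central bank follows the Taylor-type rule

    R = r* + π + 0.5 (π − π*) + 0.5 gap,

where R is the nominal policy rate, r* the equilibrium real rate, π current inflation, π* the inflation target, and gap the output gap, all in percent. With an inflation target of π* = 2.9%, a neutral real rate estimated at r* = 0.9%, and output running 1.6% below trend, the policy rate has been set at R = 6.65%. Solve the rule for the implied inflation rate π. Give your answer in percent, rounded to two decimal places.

5.33%

Output 1.6% below potential → gap = -1.6.
Collecting π: R = r* + (1 + 0.5) π − 0.5 π* + 0.5 gap
1.5 π = 6.65 − 0.9 + 0.5 × 2.9 − 0.5 × (-1.6) = 8
π = 8 / 1.5 = 5.33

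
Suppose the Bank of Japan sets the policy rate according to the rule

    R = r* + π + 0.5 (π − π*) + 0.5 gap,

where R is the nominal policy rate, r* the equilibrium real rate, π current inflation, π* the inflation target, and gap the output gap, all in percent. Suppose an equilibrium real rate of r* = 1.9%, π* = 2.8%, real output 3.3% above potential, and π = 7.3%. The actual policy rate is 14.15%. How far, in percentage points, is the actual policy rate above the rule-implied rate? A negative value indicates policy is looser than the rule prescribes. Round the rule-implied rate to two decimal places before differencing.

1.05 pp

Output 3.3% above potential → gap = 3.3.
R = 1.9 + 7.3 + 0.5 × (7.3 − 2.8) + 0.5 × 3.3
   = 1.9 + 7.3 + 2.25 + 1.65 = 13.10
Deviation = 14.15 − 13.10 = 1.05 pp.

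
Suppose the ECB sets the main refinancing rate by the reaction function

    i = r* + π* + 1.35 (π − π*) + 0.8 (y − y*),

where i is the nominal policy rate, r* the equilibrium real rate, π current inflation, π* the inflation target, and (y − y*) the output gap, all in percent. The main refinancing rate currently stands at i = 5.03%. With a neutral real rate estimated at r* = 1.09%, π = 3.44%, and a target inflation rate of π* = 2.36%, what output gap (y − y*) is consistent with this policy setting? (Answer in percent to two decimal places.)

0.15%

0.8 (y − y*) = 5.03 − 1.09 − 2.36 − 1.35 × (3.44 − 2.36) = 0.122
(y − y*) = 0.122 / 0.8 = 0.15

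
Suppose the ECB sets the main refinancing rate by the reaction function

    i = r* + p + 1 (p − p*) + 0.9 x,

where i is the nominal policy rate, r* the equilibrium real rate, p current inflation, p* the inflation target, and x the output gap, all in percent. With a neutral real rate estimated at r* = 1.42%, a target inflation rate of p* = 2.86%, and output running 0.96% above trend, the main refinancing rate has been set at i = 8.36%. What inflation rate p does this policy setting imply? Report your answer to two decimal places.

Output 0.96% above potential → x = 0.96.
Collecting p: i = r* + (1 + 1) p − 1 p* + 0.9 x
2 p = 8.36 − 1.42 + 1 × 2.86 − 0.9 × 0.96 = 8.936
p = 8.936 / 2 = 4.47

4.47%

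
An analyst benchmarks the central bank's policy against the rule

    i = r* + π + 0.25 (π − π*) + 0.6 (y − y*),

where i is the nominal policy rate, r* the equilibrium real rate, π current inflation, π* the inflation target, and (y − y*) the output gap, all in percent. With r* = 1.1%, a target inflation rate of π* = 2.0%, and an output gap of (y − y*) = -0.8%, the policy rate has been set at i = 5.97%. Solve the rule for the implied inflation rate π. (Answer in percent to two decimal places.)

Collecting π: i = r* + (1 + 0.25) π − 0.25 π* + 0.6 (y − y*)
1.25 π = 5.97 − 1.1 + 0.25 × 2.0 − 0.6 × (-0.8) = 5.85
π = 5.85 / 1.25 = 4.68

4.68%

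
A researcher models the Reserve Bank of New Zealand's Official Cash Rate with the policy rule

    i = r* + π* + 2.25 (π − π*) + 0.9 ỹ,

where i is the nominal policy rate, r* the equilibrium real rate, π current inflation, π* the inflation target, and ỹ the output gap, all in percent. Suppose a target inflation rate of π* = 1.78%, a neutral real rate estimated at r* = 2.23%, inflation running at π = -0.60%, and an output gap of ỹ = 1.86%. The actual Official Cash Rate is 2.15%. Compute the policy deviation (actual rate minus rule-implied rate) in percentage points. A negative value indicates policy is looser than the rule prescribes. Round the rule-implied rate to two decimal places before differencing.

1.82 pp

i = 2.23 + 1.78 + 2.25 × (-0.60 − 1.78) + 0.9 × 1.86
   = 2.23 + 1.78 − 5.355 + 1.674 = 0.33
Deviation = 2.15 − 0.33 = 1.82 pp.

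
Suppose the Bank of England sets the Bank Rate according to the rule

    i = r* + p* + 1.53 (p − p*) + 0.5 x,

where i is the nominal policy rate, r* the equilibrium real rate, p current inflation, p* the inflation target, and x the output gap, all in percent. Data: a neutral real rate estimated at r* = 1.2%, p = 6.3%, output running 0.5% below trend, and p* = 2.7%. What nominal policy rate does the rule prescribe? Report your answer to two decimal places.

9.16%

Output 0.5% below potential → x = -0.5.
i = 1.2 + 2.7 + 1.53 × (6.3 − 2.7) + 0.5 × (-0.5)
   = 1.2 + 2.7 + 5.508 − 0.25 = 9.16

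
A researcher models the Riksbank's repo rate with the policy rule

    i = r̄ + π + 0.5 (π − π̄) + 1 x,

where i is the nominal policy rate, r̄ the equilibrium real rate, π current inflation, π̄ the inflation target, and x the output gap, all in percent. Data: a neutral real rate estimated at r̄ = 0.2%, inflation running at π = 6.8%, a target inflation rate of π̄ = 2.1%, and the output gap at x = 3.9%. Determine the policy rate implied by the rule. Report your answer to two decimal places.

i = 0.2 + 6.8 + 0.5 × (6.8 − 2.1) + 1 × 3.9
   = 0.2 + 6.8 + 2.35 + 3.9 = 13.25

13.25%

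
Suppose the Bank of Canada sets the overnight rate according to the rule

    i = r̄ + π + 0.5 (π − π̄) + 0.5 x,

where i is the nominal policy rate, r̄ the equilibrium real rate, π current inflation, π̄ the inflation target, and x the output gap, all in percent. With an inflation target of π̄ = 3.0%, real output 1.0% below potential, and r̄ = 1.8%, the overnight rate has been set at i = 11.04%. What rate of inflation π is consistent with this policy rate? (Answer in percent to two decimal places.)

7.49%

Output 1.0% below potential → x = -1.0.
Collecting π: i = r̄ + (1 + 0.5) π − 0.5 π̄ + 0.5 x
1.5 π = 11.04 − 1.8 + 0.5 × 3.0 − 0.5 × (-1.0) = 11.24
π = 11.24 / 1.5 = 7.49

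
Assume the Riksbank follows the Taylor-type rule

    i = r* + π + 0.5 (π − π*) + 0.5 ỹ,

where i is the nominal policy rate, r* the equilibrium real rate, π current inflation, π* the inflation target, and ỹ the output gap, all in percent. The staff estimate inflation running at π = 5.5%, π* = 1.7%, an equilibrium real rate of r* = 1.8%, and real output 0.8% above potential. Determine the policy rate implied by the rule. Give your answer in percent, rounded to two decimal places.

9.60%

Output 0.8% above potential → ỹ = 0.8.
i = 1.8 + 5.5 + 0.5 × (5.5 − 1.7) + 0.5 × 0.8
   = 1.8 + 5.5 + 1.9 + 0.4 = 9.60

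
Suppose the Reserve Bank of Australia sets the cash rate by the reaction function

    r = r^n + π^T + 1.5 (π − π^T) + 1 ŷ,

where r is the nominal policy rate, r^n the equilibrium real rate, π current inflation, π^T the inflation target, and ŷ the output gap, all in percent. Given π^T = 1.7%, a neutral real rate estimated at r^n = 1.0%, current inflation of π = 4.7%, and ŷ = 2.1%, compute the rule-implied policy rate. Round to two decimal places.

r = 1.0 + 1.7 + 1.5 × (4.7 − 1.7) + 1 × 2.1
   = 1.0 + 1.7 + 4.5 + 2.1 = 9.30

9.30%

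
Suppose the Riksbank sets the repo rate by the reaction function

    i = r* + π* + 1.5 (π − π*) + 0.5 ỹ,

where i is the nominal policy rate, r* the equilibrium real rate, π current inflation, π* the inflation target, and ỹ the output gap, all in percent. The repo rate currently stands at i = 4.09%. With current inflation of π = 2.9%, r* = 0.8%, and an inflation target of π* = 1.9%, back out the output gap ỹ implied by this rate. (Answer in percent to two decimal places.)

-0.22%

0.5 ỹ = 4.09 − 0.8 − 1.9 − 1.5 × (2.9 − 1.9) = -0.11
ỹ = -0.11 / 0.5 = -0.22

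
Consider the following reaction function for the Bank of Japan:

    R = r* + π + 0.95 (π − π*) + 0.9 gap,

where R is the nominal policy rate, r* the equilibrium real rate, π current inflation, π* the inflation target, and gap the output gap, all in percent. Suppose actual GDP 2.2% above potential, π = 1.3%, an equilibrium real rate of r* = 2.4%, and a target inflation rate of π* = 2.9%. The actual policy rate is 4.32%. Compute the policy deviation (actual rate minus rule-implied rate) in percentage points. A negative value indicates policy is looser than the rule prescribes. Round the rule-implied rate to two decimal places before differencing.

Output 2.2% above potential → gap = 2.2.
R = 2.4 + 1.3 + 0.95 × (1.3 − 2.9) + 0.9 × 2.2
   = 2.4 + 1.3 − 1.52 + 1.98 = 4.16
Deviation = 4.32 − 4.16 = 0.16 pp.

0.16 pp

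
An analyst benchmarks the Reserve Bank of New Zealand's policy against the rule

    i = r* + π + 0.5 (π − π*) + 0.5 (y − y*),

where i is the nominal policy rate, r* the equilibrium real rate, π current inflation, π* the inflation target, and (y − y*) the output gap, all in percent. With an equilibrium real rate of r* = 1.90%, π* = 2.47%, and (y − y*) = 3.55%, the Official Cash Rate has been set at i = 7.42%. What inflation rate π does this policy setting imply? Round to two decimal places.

Collecting π: i = r* + (1 + 0.5) π − 0.5 π* + 0.5 (y − y*)
1.5 π = 7.42 − 1.90 + 0.5 × 2.47 − 0.5 × 3.55 = 4.98
π = 4.98 / 1.5 = 3.32

3.32%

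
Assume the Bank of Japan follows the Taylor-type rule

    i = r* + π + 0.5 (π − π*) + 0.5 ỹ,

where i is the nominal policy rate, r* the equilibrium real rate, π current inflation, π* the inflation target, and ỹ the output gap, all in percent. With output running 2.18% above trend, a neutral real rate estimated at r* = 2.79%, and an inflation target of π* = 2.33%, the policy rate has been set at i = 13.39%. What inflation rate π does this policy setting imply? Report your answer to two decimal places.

Output 2.18% above potential → ỹ = 2.18.
Collecting π: i = r* + (1 + 0.5) π − 0.5 π* + 0.5 ỹ
1.5 π = 13.39 − 2.79 + 0.5 × 2.33 − 0.5 × 2.18 = 10.675
π = 10.675 / 1.5 = 7.12

7.12%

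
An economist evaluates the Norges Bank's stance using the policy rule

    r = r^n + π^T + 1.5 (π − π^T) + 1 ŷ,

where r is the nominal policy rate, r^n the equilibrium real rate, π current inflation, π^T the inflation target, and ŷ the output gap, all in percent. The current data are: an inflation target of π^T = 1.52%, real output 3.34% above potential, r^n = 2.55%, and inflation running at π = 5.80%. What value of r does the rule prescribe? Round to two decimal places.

Output 3.34% above potential → ŷ = 3.34.
r = 2.55 + 1.52 + 1.5 × (5.80 − 1.52) + 1 × 3.34
   = 2.55 + 1.52 + 6.42 + 3.34 = 13.83

13.83%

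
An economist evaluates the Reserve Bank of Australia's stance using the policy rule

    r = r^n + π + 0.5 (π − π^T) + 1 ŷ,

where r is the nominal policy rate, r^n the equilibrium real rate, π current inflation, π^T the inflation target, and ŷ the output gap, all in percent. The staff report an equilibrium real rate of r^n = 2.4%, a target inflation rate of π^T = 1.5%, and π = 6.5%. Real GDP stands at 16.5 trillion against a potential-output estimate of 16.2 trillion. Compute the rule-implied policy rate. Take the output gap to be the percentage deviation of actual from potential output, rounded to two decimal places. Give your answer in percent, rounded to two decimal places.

13.25%

Output gap = 100 × (16.5 − 16.2) / 16.2 = 1.85%.
r = 2.40 + 6.50 + 0.5 × (6.50 − 1.50) + 1 × 1.85
   = 2.40 + 6.5 + 2.5 + 1.85 = 13.25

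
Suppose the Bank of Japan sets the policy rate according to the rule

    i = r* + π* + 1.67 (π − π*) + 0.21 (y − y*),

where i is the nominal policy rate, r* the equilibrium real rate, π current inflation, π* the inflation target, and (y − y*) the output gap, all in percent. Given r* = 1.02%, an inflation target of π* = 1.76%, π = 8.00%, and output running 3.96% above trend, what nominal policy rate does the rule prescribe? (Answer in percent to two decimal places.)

14.03%

Output 3.96% above potential → (y − y*) = 3.96.
i = 1.02 + 1.76 + 1.67 × (8.00 − 1.76) + 0.21 × 3.96
   = 1.02 + 1.76 + 10.4208 + 0.8316 = 14.03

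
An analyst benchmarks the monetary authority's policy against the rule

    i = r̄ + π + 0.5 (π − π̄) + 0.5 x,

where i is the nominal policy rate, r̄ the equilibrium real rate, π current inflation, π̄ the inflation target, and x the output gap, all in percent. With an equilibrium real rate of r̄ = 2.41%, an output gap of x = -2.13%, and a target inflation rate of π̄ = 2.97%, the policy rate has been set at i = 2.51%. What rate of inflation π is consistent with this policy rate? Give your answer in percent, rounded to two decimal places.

Collecting π: i = r̄ + (1 + 0.5) π − 0.5 π̄ + 0.5 x
1.5 π = 2.51 − 2.41 + 0.5 × 2.97 − 0.5 × (-2.13) = 2.65
π = 2.65 / 1.5 = 1.77

1.77%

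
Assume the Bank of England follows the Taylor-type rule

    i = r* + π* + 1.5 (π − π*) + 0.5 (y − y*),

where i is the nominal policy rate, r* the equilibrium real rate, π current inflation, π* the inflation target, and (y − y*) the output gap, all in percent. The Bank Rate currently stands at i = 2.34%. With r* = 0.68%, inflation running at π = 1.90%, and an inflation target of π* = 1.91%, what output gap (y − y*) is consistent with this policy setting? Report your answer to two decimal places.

0.5 (y − y*) = 2.34 − 0.68 − 1.91 − 1.5 × (1.90 − 1.91) = -0.235
(y − y*) = -0.235 / 0.5 = -0.47

-0.47%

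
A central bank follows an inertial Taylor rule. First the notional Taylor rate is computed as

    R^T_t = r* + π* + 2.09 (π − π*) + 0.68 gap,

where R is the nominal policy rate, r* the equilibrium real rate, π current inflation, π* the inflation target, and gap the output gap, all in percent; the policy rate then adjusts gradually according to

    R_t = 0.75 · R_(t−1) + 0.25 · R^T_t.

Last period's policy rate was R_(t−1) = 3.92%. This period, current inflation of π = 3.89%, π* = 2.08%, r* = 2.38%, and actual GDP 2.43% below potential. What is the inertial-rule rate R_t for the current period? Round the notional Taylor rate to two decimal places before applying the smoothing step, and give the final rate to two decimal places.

4.59%

Output 2.43% below potential → gap = -2.43.
R^T_t = 2.38 + 2.08 + 2.09 × (3.89 − 2.08) + 0.68 × (-2.43)
   = 2.38 + 2.08 + 3.7829 − 1.6524 = 6.59
R_t = 0.75 × 3.92 + 0.25 × 6.59 = 2.94 + 1.6475 = 4.59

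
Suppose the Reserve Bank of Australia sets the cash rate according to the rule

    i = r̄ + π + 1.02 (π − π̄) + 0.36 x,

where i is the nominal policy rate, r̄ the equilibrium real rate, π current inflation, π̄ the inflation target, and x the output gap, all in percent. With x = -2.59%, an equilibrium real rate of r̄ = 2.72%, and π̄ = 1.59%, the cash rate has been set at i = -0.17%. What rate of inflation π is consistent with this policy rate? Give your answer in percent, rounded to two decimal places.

Collecting π: i = r̄ + (1 + 1.02) π − 1.02 π̄ + 0.36 x
2.02 π = -0.17 − 2.72 + 1.02 × 1.59 − 0.36 × (-2.59) = -0.3358
π = -0.3358 / 2.02 = -0.17

-0.17%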